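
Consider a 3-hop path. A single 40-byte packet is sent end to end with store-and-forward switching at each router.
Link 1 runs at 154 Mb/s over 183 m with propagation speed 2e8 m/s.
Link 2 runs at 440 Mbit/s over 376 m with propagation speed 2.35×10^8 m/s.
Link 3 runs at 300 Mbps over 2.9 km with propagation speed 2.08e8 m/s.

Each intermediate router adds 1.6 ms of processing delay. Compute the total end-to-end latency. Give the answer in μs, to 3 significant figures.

L = 40 × 8 = 320 bits.
Transmission delays (L/R per hop): 2.07792, 0.727273, 1.06667 μs; sum = 3.87186 μs.
Propagation delays (d/s per hop): 0.915, 1.6, 13.9423 μs; sum = 16.4573 μs.
Processing at 2 router(s): 2 × 1.6 ms = 3200 μs.
End-to-end = 3220 μs.

3220 μs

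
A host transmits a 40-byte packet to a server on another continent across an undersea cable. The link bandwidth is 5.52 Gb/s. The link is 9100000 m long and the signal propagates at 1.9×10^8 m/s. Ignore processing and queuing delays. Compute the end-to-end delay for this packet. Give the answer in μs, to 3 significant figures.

L = 40 × 8 = 320 bits.
Transmission delay = L/R = 320 / 5520000000 = 0.057971 μs.
Propagation delay = d/s = 9100000 m / 190000000 m/s = 47894.7 μs.
Total = 47900 μs.

47900 μs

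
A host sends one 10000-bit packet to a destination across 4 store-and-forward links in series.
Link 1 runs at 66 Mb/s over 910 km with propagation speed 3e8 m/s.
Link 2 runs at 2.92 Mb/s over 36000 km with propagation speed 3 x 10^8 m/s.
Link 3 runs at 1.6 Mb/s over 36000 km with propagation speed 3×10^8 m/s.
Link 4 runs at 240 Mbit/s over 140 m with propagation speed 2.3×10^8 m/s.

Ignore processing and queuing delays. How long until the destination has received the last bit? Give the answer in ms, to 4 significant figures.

Transmission delays (L/R per hop): 0.151515, 3.42466, 6.25, 0.0416667 ms; sum = 9.86784 ms.
Propagation delays (d/s per hop): 3.03333, 120, 120, 0.000608696 ms; sum = 243.034 ms.
End-to-end = 252.9 ms.

252.9 ms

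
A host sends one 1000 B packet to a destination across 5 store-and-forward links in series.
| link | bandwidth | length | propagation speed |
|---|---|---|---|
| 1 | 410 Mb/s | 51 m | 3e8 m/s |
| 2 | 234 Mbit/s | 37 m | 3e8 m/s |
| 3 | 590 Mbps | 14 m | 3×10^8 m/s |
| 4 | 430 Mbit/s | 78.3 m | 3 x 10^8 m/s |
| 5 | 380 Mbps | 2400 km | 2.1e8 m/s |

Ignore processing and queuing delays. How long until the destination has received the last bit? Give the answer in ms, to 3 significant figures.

L = 1000 × 8 = 8000 bits.
Transmission delays (L/R per hop): 0.0195122, 0.034188, 0.0135593, 0.0186047, 0.0210526 ms; sum = 0.106917 ms.
Propagation delays (d/s per hop): 0.00017, 0.000123333, 4.66667e-05, 0.000261, 11.4286 ms; sum = 11.4292 ms.
End-to-end = 11.5 ms.

11.5 ms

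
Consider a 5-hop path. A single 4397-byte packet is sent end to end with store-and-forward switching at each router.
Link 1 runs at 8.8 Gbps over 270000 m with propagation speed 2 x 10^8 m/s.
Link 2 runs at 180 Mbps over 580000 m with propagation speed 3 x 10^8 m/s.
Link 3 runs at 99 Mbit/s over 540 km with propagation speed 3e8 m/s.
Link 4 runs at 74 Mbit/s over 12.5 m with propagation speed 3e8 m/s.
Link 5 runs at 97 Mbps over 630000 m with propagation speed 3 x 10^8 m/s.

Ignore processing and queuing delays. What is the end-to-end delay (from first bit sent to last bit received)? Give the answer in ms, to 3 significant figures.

8.58 ms

L = 4397 × 8 = 35176 bits.
Transmission delays (L/R per hop): 0.00399727, 0.195422, 0.355313, 0.475351, 0.362639 ms; sum = 1.39272 ms.
Propagation delays (d/s per hop): 1.35, 1.93333, 1.8, 4.16667e-05, 2.1 ms; sum = 7.18338 ms.
End-to-end = 8.58 ms.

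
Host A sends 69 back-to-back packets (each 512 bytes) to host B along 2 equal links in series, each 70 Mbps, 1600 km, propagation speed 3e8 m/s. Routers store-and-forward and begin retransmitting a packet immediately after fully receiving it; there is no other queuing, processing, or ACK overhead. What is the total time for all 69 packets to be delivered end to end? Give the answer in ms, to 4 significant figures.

14.76 ms

Per-hop transmission t_tx = L/R = 4096/70000000 = 0.0585143 ms.
Per-hop propagation t_prop = 1600000/300000000 = 5.33333 ms.
Pipeline fill: first packet needs 2·t_tx to clear all hops; remaining 68 packets each add one t_tx.
Total = (2+69-1)·t_tx + 2·t_prop = 70·0.0585143 + 2·5.33333 = 14.76 ms.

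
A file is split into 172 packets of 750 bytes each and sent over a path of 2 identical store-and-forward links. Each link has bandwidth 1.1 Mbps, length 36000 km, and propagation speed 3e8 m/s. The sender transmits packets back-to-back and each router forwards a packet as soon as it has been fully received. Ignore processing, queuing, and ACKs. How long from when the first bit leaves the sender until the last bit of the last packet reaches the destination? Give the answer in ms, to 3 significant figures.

1180 ms

Per-hop transmission t_tx = L/R = 6000/1100000 = 5.45455 ms.
Per-hop propagation t_prop = 36000000/300000000 = 120 ms.
Pipeline fill: first packet needs 2·t_tx to clear all hops; remaining 171 packets each add one t_tx.
Total = (2+172-1)·t_tx + 2·t_prop = 173·5.45455 + 2·120 = 1180 ms.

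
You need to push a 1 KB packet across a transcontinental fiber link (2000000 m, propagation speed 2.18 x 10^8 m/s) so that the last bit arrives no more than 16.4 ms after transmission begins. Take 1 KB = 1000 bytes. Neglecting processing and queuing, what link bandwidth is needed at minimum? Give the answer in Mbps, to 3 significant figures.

1.11 Mbps

L = 8000 bits.
Propagation delay = 2000000 / 2.18e+08 = 9.17431 ms.
Transmission budget = 16.4 − 9.17431 = 7.22569 ms.
R ≥ L / t_tx = 8000 bits / 0.00722569 s = 1.11 Mbps.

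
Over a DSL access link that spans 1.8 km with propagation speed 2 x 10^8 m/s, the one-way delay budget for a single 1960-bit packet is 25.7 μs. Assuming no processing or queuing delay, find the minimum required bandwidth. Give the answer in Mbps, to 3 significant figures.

Propagation delay = 1800 / 200000000 = 9 μs.
Transmission budget = 25.7 − 9 = 16.7 μs.
R ≥ L / t_tx = 1960 bits / 1.67e-05 s = 117 Mbps.

117 Mbps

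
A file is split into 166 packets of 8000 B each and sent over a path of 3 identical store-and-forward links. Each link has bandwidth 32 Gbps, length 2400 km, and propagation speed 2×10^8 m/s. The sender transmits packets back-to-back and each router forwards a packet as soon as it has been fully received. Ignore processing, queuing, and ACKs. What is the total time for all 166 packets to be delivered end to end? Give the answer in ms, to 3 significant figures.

36.3 ms

Per-hop transmission t_tx = L/R = 64000/32000000000 = 0.002 ms.
Per-hop propagation t_prop = 2400000/200000000 = 12 ms.
Pipeline fill: first packet needs 3·t_tx to clear all hops; remaining 165 packets each add one t_tx.
Total = (3+166-1)·t_tx + 3·t_prop = 168·0.002 + 3·12 = 36.3 ms.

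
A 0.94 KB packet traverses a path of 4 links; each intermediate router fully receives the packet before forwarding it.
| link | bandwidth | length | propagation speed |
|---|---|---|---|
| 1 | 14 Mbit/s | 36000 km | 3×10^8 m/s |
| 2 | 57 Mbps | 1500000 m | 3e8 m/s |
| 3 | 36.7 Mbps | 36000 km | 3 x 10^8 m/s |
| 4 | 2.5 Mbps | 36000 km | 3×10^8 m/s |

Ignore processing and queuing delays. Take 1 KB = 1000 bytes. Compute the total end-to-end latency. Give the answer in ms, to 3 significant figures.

369 ms

L = 7520 bits.
Transmission delays (L/R per hop): 0.537143, 0.13193, 0.204905, 3.008 ms; sum = 3.88198 ms.
Propagation delays (d/s per hop): 120, 5, 120, 120 ms; sum = 365 ms.
End-to-end = 369 ms.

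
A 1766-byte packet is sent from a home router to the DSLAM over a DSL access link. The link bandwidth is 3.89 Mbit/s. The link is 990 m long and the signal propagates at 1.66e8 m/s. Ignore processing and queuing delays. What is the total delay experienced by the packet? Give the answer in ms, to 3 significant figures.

3.64 ms

L = 1766 × 8 = 14128 bits.
Transmission delay = L/R = 14128 / 3890000 = 3.63188 ms.
Propagation delay = d/s = 990 m / 166000000 m/s = 0.00596386 ms.
Total = 3.64 ms.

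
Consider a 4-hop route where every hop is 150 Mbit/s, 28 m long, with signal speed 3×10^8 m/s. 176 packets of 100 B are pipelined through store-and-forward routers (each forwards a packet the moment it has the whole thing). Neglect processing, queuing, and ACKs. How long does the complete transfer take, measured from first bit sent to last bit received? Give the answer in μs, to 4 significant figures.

Per-hop transmission t_tx = L/R = 800/150000000 = 5.33333 μs.
Per-hop propagation t_prop = 28/300000000 = 0.0933333 μs.
Pipeline fill: first packet needs 4·t_tx to clear all hops; remaining 175 packets each add one t_tx.
Total = (4+176-1)·t_tx + 4·t_prop = 179·5.33333 + 4·0.0933333 = 955.0 μs.

955.0 μs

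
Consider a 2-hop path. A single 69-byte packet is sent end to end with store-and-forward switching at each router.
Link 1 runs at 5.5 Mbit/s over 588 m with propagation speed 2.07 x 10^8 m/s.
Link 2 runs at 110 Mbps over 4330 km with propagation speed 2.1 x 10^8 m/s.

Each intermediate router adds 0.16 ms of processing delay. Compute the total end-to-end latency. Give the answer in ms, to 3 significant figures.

20.9 ms

L = 69 × 8 = 552 bits.
Transmission delays (L/R per hop): 0.100364, 0.00501818 ms; sum = 0.105382 ms.
Propagation delays (d/s per hop): 0.00284058, 20.619 ms; sum = 20.6219 ms.
Processing at 1 router(s): 1 × 0.16 ms = 0.16 ms.
End-to-end = 20.9 ms.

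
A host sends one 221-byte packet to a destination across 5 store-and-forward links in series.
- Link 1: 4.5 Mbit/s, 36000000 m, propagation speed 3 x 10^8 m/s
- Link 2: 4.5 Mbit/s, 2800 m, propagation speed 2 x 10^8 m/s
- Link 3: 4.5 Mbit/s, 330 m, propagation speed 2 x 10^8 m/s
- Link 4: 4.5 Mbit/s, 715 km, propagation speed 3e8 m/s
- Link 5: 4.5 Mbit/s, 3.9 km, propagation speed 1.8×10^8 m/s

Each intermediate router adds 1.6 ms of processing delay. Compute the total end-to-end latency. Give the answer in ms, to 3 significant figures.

L = 221 × 8 = 1768 bits.
Transmission delay per hop = L/R = 1768/4500000 = 0.392889 ms; 5 hops → 1.96444 ms.
Propagation delays (d/s per hop): 120, 0.014, 0.00165, 2.38333, 0.0216667 ms; sum = 122.421 ms.
Processing at 4 router(s): 4 × 1.6 ms = 6.4 ms.
End-to-end = 131 ms.

131 ms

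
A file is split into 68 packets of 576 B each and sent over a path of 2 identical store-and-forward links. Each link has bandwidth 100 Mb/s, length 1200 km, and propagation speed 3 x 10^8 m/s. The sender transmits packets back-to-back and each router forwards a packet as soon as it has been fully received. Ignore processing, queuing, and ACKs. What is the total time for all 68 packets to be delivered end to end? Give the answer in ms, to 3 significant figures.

Per-hop transmission t_tx = L/R = 4608/100000000 = 0.04608 ms.
Per-hop propagation t_prop = 1200000/300000000 = 4 ms.
Pipeline fill: first packet needs 2·t_tx to clear all hops; remaining 67 packets each add one t_tx.
Total = (2+68-1)·t_tx + 2·t_prop = 69·0.04608 + 2·4 = 11.2 ms.

11.2 ms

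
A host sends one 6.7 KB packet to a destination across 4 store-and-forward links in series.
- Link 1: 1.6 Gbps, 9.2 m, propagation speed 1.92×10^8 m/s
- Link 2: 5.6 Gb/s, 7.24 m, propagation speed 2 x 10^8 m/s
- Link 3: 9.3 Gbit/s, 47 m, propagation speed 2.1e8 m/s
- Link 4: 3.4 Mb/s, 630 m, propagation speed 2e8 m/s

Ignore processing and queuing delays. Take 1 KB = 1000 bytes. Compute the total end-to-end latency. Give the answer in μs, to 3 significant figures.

L = 53600 bits.
Transmission delays (L/R per hop): 33.5, 9.57143, 5.76344, 15764.7 μs; sum = 15813.5 μs.
Propagation delays (d/s per hop): 0.0479167, 0.0362, 0.22381, 3.15 μs; sum = 3.45793 μs.
End-to-end = 15800 μs.

15800 μs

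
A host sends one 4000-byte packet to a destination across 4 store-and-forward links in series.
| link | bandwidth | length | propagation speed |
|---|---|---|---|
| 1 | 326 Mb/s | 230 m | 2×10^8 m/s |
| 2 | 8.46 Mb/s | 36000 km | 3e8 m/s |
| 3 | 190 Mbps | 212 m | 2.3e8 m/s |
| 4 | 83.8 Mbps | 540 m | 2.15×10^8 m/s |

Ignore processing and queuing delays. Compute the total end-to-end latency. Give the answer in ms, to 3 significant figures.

L = 4000 × 8 = 32000 bits.
Transmission delays (L/R per hop): 0.0981595, 3.78251, 0.168421, 0.381862 ms; sum = 4.43095 ms.
Propagation delays (d/s per hop): 0.00115, 120, 0.000921739, 0.00251163 ms; sum = 120.005 ms.
End-to-end = 124 ms.

124 ms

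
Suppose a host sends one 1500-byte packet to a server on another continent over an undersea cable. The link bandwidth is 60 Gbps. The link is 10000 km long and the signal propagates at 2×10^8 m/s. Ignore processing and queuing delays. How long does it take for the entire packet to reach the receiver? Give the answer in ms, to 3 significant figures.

50.0 ms

L = 1500 × 8 = 12000 bits.
Transmission delay = L/R = 12000 / 60000000000 = 0.0002 ms.
Propagation delay = d/s = 10000000 m / 200000000 m/s = 50 ms.
Total = 50.0 ms.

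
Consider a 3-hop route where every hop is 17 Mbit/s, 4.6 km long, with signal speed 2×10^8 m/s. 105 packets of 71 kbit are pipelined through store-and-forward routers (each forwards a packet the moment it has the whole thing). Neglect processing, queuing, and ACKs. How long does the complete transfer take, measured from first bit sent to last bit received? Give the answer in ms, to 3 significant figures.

Per-hop transmission t_tx = L/R = 71000/17000000 = 4.17647 ms.
Per-hop propagation t_prop = 4600/200000000 = 0.023 ms.
Pipeline fill: first packet needs 3·t_tx to clear all hops; remaining 104 packets each add one t_tx.
Total = (3+105-1)·t_tx + 3·t_prop = 107·4.17647 + 3·0.023 = 447 ms.

447 ms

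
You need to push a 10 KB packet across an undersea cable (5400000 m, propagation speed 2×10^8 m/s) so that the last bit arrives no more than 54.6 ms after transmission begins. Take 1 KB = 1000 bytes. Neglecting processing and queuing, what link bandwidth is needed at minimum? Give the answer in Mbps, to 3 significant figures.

L = 80000 bits.
Propagation delay = 5400000 / 200000000 = 27 ms.
Transmission budget = 54.6 − 27 = 27.6 ms.
R ≥ L / t_tx = 80000 bits / 0.0276 s = 2.90 Mbps.

2.90 Mbps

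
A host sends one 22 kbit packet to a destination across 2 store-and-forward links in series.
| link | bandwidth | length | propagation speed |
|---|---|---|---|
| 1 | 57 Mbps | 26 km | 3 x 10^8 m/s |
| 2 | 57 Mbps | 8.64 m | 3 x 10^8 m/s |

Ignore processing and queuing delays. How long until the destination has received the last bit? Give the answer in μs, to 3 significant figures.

859 μs

L = 22000 bits.
Transmission delay per hop = L/R = 22000/57000000 = 385.965 μs; 2 hops → 771.93 μs.
Propagation delays (d/s per hop): 86.6667, 0.0288 μs; sum = 86.6955 μs.
End-to-end = 859 μs.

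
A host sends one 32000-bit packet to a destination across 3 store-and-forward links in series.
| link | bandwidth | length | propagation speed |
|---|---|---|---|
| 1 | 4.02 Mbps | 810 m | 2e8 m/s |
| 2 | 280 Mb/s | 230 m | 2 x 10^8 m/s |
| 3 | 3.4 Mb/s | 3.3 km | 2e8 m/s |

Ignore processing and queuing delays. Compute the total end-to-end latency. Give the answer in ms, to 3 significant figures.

17.5 ms

Transmission delays (L/R per hop): 7.9602, 0.114286, 9.41176 ms; sum = 17.4862 ms.
Propagation delays (d/s per hop): 0.00405, 0.00115, 0.0165 ms; sum = 0.0217 ms.
End-to-end = 17.5 ms.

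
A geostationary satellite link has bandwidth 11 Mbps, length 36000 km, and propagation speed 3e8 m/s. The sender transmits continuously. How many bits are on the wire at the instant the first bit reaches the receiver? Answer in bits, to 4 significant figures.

Propagation delay = 36000000 / 300000000 = 0.12 s.
BDP = R × t_prop = 11000000 × 0.12 = 1320000 bits.

1320000 bits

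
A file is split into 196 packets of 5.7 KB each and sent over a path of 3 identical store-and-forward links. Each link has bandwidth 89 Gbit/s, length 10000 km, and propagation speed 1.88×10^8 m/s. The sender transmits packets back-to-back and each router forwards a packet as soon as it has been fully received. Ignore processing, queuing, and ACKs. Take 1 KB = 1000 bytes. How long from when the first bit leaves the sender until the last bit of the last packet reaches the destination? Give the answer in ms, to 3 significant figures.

Per-hop transmission t_tx = L/R = 45600/89000000000 = 0.00051236 ms.
Per-hop propagation t_prop = 10000000/188000000 = 53.1915 ms.
Pipeline fill: first packet needs 3·t_tx to clear all hops; remaining 195 packets each add one t_tx.
Total = (3+196-1)·t_tx + 3·t_prop = 198·0.00051236 + 3·53.1915 = 160 ms.

160 ms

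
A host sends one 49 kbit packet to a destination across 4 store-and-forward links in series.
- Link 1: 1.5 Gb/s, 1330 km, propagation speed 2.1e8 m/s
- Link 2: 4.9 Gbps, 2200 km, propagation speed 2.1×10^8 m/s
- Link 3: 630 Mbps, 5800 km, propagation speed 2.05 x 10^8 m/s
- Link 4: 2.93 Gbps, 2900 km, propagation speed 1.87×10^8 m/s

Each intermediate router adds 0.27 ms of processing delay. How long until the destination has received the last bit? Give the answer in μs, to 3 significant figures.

L = 49000 bits.
Transmission delays (L/R per hop): 32.6667, 10, 77.7778, 16.7235 μs; sum = 137.168 μs.
Propagation delays (d/s per hop): 6333.33, 10476.2, 28292.7, 15508 μs; sum = 60610.2 μs.
Processing at 3 router(s): 3 × 0.27 ms = 810 μs.
End-to-end = 61600 μs.

61600 μs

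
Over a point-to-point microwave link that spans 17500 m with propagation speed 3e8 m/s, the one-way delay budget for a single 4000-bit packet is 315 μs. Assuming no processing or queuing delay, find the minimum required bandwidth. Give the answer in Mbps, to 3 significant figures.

15.6 Mbps

Propagation delay = 17500 / 300000000 = 58.3333 μs.
Transmission budget = 315 − 58.3333 = 256.667 μs.
R ≥ L / t_tx = 4000 bits / 0.000256667 s = 15.6 Mbps.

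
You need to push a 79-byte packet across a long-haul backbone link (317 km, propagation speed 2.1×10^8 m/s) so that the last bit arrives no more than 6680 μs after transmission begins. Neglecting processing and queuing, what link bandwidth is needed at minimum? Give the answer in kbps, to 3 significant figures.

L = 632 bits.
Propagation delay = 317000 / 210000000 = 1509.52 μs.
Transmission budget = 6680 − 1509.52 = 5170.48 μs.
R ≥ L / t_tx = 632 bits / 0.00517048 s = 122 kbps.

122 kbps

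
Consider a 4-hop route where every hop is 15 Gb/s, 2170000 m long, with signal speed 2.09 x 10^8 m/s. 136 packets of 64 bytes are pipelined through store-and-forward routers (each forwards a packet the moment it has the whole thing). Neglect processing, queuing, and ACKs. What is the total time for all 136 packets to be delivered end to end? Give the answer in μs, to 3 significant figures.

41500 μs

Per-hop transmission t_tx = L/R = 512/15000000000 = 0.0341333 μs.
Per-hop propagation t_prop = 2170000/209000000 = 10382.8 μs.
Pipeline fill: first packet needs 4·t_tx to clear all hops; remaining 135 packets each add one t_tx.
Total = (4+136-1)·t_tx + 4·t_prop = 139·0.0341333 + 4·10382.8 = 41500 μs.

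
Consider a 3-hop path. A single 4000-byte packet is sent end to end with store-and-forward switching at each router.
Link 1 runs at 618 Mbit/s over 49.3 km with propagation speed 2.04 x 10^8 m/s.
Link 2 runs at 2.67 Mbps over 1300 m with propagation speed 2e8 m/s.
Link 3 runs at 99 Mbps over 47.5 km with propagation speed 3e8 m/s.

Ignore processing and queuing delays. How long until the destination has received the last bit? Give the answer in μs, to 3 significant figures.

12800 μs

L = 4000 × 8 = 32000 bits.
Transmission delays (L/R per hop): 51.7799, 11985, 323.232 μs; sum = 12360 μs.
Propagation delays (d/s per hop): 241.667, 6.5, 158.333 μs; sum = 406.5 μs.
End-to-end = 12800 μs.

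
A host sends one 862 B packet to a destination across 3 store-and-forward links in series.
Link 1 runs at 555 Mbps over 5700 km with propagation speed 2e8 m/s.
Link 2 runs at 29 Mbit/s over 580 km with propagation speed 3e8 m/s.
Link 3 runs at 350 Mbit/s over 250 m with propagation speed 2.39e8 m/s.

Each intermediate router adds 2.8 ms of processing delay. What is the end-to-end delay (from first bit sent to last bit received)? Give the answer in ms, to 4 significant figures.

L = 862 × 8 = 6896 bits.
Transmission delays (L/R per hop): 0.0124252, 0.237793, 0.0197029 ms; sum = 0.269921 ms.
Propagation delays (d/s per hop): 28.5, 1.93333, 0.00104603 ms; sum = 30.4344 ms.
Processing at 2 router(s): 2 × 2.8 ms = 5.6 ms.
End-to-end = 36.30 ms.

36.30 ms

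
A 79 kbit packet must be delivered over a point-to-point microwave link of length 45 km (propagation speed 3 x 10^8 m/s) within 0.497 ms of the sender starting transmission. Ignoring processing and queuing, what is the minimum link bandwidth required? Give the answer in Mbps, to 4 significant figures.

Propagation delay = 45000 / 300000000 = 0.15 ms.
Transmission budget = 0.497 − 0.15 = 0.347 ms.
R ≥ L / t_tx = 79000 bits / 0.000347 s = 227.7 Mbps.

227.7 Mbps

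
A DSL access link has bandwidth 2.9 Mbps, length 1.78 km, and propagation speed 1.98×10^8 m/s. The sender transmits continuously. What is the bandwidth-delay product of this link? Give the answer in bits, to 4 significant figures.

Propagation delay = 1780 / 198000000 = 8.9899e-06 s.
BDP = R × t_prop = 2900000 × 8.9899e-06 = 26.0707 bits.

26.07 bits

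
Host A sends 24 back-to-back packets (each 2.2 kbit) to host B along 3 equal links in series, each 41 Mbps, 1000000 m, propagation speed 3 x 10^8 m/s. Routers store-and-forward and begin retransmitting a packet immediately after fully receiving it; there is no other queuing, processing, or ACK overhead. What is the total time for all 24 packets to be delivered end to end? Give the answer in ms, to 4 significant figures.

11.40 ms

Per-hop transmission t_tx = L/R = 2200/41000000 = 0.0536585 ms.
Per-hop propagation t_prop = 1000000/300000000 = 3.33333 ms.
Pipeline fill: first packet needs 3·t_tx to clear all hops; remaining 23 packets each add one t_tx.
Total = (3+24-1)·t_tx + 3·t_prop = 26·0.0536585 + 3·3.33333 = 11.40 ms.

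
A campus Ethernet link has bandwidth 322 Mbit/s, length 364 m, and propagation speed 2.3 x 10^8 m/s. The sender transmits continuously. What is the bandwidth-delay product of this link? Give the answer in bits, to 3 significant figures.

510 bits

Propagation delay = 364 / 2.3e+08 = 1.58261e-06 s.
BDP = R × t_prop = 322000000 × 1.58261e-06 = 509.6 bits.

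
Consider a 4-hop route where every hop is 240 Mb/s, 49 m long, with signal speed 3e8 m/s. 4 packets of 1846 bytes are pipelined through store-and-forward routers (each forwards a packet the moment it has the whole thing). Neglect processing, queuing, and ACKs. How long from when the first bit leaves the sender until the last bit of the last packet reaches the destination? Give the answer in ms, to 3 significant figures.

Per-hop transmission t_tx = L/R = 14768/240000000 = 0.0615333 ms.
Per-hop propagation t_prop = 49/300000000 = 0.000163333 ms.
Pipeline fill: first packet needs 4·t_tx to clear all hops; remaining 3 packets each add one t_tx.
Total = (4+4-1)·t_tx + 4·t_prop = 7·0.0615333 + 4·0.000163333 = 0.431 ms.

0.431 ms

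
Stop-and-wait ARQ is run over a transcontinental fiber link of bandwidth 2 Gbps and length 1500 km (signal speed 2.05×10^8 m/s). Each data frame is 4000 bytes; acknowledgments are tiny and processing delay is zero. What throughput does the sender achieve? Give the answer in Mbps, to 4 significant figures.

2.184 Mbps

t_tx = L/R = 32000/2000000000 = 1.6e-05 s.
t_prop = 1500000/2.05e+08 = 0.00731707 s; RTT = 0.0146341 s.
Cycle = t_tx + RTT = 0.0146501 s.
Throughput = L / cycle = 32000 / 0.0146501 = 2.184 Mbps.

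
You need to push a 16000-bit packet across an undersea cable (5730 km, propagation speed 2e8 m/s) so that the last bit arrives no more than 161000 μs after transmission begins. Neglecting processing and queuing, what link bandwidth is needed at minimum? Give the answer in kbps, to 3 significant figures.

121 kbps

Propagation delay = 5730000 / 200000000 = 28650 μs.
Transmission budget = 161000 − 28650 = 132350 μs.
R ≥ L / t_tx = 16000 bits / 0.13235 s = 121 kbps.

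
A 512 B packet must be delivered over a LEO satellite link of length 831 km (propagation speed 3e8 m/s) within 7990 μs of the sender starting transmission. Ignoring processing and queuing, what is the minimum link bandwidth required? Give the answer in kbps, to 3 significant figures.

L = 4096 bits.
Propagation delay = 831000 / 300000000 = 2770 μs.
Transmission budget = 7990 − 2770 = 5220 μs.
R ≥ L / t_tx = 4096 bits / 0.00522 s = 785 kbps.

785 kbps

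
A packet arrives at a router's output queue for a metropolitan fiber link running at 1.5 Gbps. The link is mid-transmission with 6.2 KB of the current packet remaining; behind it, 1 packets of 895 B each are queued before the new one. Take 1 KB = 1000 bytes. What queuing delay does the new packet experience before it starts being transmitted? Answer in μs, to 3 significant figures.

Each queued packet: L/R = 7160/1500000000 = 4.77333 μs.
1 queued → 4.77333 μs.
Plus remaining 49600 bits of current packet: 33.0667 μs.
Queuing delay = 37.8 μs.

37.8 μs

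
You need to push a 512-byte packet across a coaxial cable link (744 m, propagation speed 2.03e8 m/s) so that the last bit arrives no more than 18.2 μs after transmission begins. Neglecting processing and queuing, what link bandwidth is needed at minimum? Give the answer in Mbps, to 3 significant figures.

282 Mbps

L = 4096 bits.
Propagation delay = 744 / 2.03e+08 = 3.66502 μs.
Transmission budget = 18.2 − 3.66502 = 14.535 μs.
R ≥ L / t_tx = 4096 bits / 1.4535e-05 s = 282 Mbps.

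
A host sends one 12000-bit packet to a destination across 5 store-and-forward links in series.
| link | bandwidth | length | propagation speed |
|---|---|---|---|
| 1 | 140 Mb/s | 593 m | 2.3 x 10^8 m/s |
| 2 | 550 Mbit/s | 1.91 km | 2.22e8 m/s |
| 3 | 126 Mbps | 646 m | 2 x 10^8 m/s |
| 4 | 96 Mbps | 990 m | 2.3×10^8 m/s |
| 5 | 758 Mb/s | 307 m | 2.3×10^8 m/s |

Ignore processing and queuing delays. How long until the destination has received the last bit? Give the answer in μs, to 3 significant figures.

364 μs

Transmission delays (L/R per hop): 85.7143, 21.8182, 95.2381, 125, 15.8311 μs; sum = 343.602 μs.
Propagation delays (d/s per hop): 2.57826, 8.6036, 3.23, 4.30435, 1.33478 μs; sum = 20.051 μs.
End-to-end = 364 μs.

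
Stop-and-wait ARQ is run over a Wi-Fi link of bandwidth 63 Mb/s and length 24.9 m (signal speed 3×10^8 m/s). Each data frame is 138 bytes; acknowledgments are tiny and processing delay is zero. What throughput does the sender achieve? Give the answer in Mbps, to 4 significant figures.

t_tx = L/R = 1104/63000000 = 1.75238e-05 s.
t_prop = 24.9/300000000 = 8.3e-08 s; RTT = 1.66e-07 s.
Cycle = t_tx + RTT = 1.76898e-05 s.
Throughput = L / cycle = 1104 / 1.76898e-05 = 62.41 Mbps.

62.41 Mbps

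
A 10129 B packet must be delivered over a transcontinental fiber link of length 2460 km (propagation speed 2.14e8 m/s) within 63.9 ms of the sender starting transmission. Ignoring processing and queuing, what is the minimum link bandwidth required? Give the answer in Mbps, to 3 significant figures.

L = 81032 bits.
Propagation delay = 2460000 / 214000000 = 11.4953 ms.
Transmission budget = 63.9 − 11.4953 = 52.4047 ms.
R ≥ L / t_tx = 81032 bits / 0.0524047 s = 1.55 Mbps.

1.55 Mbps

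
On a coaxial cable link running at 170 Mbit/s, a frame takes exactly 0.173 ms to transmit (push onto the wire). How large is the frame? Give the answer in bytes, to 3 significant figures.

L = R × t_tx = 170000000 b/s × 0.000173 s = 29410 bits.
In bytes: 29410 / 8 = 3680 bytes.

3680 bytes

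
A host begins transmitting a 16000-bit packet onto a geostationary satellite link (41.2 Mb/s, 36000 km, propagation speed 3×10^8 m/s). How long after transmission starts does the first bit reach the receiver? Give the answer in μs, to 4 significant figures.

120000 μs

First bit experiences only propagation delay: d/s = 36000000/300000000 = 120000 μs.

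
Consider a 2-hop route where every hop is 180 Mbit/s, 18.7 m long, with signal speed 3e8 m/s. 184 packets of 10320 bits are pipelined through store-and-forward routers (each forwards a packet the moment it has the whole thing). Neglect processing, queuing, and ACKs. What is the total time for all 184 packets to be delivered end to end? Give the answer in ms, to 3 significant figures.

Per-hop transmission t_tx = L/R = 10320/180000000 = 0.0573333 ms.
Per-hop propagation t_prop = 18.7/300000000 = 6.23333e-05 ms.
Pipeline fill: first packet needs 2·t_tx to clear all hops; remaining 183 packets each add one t_tx.
Total = (2+184-1)·t_tx + 2·t_prop = 185·0.0573333 + 2·6.23333e-05 = 10.6 ms.

10.6 ms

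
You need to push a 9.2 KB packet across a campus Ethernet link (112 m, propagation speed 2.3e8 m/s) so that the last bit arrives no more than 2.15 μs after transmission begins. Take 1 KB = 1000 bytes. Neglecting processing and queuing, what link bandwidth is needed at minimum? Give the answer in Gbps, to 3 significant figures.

L = 73600 bits.
Propagation delay = 112 / 2.3e+08 = 0.486957 μs.
Transmission budget = 2.15 − 0.486957 = 1.66304 μs.
R ≥ L / t_tx = 73600 bits / 1.66304e-06 s = 44.3 Gbps.

44.3 Gbps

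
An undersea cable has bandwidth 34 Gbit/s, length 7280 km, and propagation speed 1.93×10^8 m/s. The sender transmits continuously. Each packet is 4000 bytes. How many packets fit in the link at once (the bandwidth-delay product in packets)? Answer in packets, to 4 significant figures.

40080 packets

Propagation delay = 7280000 / 193000000 = 0.0377202 s.
BDP = R × t_prop = 34000000000 × 0.0377202 = 1282490000 bits.
In packets of 32000 bits: 40080 packets.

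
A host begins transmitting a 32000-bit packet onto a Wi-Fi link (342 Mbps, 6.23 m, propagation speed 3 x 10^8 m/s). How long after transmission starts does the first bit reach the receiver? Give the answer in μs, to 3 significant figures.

0.0208 μs

First bit experiences only propagation delay: d/s = 6.23/300000000 = 0.0208 μs.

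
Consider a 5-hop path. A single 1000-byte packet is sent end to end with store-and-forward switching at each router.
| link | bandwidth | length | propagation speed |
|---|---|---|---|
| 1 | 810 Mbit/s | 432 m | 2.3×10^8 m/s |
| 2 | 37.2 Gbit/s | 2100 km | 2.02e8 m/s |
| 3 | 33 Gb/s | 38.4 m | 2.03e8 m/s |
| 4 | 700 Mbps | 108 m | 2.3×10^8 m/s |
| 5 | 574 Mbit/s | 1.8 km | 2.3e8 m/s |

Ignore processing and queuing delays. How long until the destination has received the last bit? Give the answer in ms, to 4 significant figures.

10.44 ms

L = 1000 × 8 = 8000 bits.
Transmission delays (L/R per hop): 0.00987654, 0.000215054, 0.000242424, 0.0114286, 0.0139373 ms; sum = 0.0356999 ms.
Propagation delays (d/s per hop): 0.00187826, 10.396, 0.000189163, 0.000469565, 0.00782609 ms; sum = 10.4064 ms.
End-to-end = 10.44 ms.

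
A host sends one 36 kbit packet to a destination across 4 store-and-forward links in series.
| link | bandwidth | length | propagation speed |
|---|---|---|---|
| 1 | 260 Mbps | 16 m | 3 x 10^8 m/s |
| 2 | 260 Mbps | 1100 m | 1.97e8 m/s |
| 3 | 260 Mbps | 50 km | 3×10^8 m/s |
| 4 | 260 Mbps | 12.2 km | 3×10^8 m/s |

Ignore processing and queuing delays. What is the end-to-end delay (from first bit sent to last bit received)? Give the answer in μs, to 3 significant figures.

767 μs

L = 36000 bits.
Transmission delay per hop = L/R = 36000/260000000 = 138.462 μs; 4 hops → 553.846 μs.
Propagation delays (d/s per hop): 0.0533333, 5.58376, 166.667, 40.6667 μs; sum = 212.97 μs.
End-to-end = 767 μs.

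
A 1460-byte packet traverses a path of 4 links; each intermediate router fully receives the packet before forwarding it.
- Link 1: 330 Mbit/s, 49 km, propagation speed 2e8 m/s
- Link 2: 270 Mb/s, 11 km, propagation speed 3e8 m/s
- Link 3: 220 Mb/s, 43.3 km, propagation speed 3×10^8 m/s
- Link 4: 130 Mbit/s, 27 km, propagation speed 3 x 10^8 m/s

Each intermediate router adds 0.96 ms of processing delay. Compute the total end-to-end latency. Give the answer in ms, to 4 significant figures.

3.618 ms

L = 1460 × 8 = 11680 bits.
Transmission delays (L/R per hop): 0.0353939, 0.0432593, 0.0530909, 0.0898462 ms; sum = 0.22159 ms.
Propagation delays (d/s per hop): 0.245, 0.0366667, 0.144333, 0.09 ms; sum = 0.516 ms.
Processing at 3 router(s): 3 × 0.96 ms = 2.88 ms.
End-to-end = 3.618 ms.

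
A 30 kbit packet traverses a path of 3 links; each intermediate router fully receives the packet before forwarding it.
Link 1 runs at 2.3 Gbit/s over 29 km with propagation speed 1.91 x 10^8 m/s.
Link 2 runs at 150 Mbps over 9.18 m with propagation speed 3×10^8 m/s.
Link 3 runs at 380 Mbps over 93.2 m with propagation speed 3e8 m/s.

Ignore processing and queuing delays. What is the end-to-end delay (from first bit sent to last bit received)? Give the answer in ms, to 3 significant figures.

L = 30000 bits.
Transmission delays (L/R per hop): 0.0130435, 0.2, 0.0789474 ms; sum = 0.291991 ms.
Propagation delays (d/s per hop): 0.151832, 3.06e-05, 0.000310667 ms; sum = 0.152174 ms.
End-to-end = 0.444 ms.

0.444 ms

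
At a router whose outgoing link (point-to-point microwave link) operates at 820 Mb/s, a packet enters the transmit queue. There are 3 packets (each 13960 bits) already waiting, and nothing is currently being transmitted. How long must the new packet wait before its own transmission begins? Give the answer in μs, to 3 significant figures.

51.1 μs

Each queued packet: L/R = 13960/820000000 = 17.0244 μs.
3 queued → 51.0732 μs.
Queuing delay = 51.1 μs.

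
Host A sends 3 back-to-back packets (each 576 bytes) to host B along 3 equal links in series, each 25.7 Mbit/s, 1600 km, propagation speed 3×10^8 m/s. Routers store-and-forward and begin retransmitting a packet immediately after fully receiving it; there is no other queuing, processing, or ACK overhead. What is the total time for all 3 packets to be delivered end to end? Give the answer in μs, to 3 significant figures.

Per-hop transmission t_tx = L/R = 4608/25700000 = 179.3 μs.
Per-hop propagation t_prop = 1600000/300000000 = 5333.33 μs.
Pipeline fill: first packet needs 3·t_tx to clear all hops; remaining 2 packets each add one t_tx.
Total = (3+3-1)·t_tx + 3·t_prop = 5·179.3 + 3·5333.33 = 16900 μs.

16900 μs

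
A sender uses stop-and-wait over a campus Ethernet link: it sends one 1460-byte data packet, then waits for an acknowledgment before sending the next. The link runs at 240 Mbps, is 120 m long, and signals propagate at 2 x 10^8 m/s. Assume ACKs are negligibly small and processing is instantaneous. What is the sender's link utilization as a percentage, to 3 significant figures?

97.6 %

t_tx = L/R = 11680/240000000 = 4.86667e-05 s.
t_prop = 120/200000000 = 6e-07 s; RTT = 1.2e-06 s.
Cycle = t_tx + RTT = 4.98667e-05 s.
Utilization = t_tx / cycle = 4.86667e-05/4.98667e-05 = 97.6 %.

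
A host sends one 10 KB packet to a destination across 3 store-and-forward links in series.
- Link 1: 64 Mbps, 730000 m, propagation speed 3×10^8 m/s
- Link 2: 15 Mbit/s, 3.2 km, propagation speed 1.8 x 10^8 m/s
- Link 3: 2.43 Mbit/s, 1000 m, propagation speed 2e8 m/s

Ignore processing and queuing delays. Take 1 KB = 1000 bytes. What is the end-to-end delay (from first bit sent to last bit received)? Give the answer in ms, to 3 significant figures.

L = 80000 bits.
Transmission delays (L/R per hop): 1.25, 5.33333, 32.9218 ms; sum = 39.5051 ms.
Propagation delays (d/s per hop): 2.43333, 0.0177778, 0.005 ms; sum = 2.45611 ms.
End-to-end = 42.0 ms.

42.0 ms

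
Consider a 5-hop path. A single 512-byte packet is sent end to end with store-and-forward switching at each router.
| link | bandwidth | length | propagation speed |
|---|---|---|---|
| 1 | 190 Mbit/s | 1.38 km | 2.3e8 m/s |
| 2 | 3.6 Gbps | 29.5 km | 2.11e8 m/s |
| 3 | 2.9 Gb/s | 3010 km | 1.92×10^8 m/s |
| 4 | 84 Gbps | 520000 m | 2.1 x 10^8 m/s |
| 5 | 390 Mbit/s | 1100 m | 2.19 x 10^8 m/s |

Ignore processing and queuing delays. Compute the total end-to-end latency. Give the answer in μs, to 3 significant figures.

18300 μs

L = 512 × 8 = 4096 bits.
Transmission delays (L/R per hop): 21.5579, 1.13778, 1.41241, 0.0487619, 10.5026 μs; sum = 34.6594 μs.
Propagation delays (d/s per hop): 6, 139.81, 15677.1, 2476.19, 5.02283 μs; sum = 18304.1 μs.
End-to-end = 18300 μs.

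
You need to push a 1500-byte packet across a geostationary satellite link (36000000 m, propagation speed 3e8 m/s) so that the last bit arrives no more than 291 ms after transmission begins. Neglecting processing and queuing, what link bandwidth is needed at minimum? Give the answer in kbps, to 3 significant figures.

L = 12000 bits.
Propagation delay = 36000000 / 300000000 = 120 ms.
Transmission budget = 291 − 120 = 171 ms.
R ≥ L / t_tx = 12000 bits / 0.171 s = 70.2 kbps.

70.2 kbps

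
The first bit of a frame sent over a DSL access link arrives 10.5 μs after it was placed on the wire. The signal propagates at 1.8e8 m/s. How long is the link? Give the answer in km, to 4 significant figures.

1.890 km

d = s × t_prop = 180000000 × 1.05e-05 = 1.890 km.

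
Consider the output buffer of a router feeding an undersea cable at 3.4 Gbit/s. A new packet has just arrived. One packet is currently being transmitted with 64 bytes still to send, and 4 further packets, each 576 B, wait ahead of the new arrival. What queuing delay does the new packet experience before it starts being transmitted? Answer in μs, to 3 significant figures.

5.57 μs

Each queued packet: L/R = 4608/3400000000 = 1.35529 μs.
4 queued → 5.42118 μs.
Plus remaining 512 bits of current packet: 0.150588 μs.
Queuing delay = 5.57 μs.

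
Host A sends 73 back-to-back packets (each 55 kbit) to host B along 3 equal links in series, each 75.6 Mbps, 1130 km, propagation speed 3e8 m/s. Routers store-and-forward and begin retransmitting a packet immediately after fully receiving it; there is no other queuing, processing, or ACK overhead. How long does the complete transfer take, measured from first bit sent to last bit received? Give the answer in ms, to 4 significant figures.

Per-hop transmission t_tx = L/R = 55000/75600000 = 0.727513 ms.
Per-hop propagation t_prop = 1130000/300000000 = 3.76667 ms.
Pipeline fill: first packet needs 3·t_tx to clear all hops; remaining 72 packets each add one t_tx.
Total = (3+73-1)·t_tx + 3·t_prop = 75·0.727513 + 3·3.76667 = 65.86 ms.

65.86 ms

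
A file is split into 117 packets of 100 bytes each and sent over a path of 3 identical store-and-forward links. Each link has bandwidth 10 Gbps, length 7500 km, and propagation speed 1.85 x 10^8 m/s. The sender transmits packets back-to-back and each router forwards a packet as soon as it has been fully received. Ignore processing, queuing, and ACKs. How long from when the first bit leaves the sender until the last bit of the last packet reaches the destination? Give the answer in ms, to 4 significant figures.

121.6 ms

Per-hop transmission t_tx = L/R = 800/10000000000 = 8e-05 ms.
Per-hop propagation t_prop = 7500000/185000000 = 40.5405 ms.
Pipeline fill: first packet needs 3·t_tx to clear all hops; remaining 116 packets each add one t_tx.
Total = (3+117-1)·t_tx + 3·t_prop = 119·8e-05 + 3·40.5405 = 121.6 ms.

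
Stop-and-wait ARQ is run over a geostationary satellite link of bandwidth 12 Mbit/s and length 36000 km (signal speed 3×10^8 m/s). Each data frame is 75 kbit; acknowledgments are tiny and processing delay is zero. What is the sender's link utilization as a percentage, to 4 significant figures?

2.538 %

t_tx = L/R = 75000/12000000 = 0.00625 s.
t_prop = 36000000/300000000 = 0.12 s; RTT = 0.24 s.
Cycle = t_tx + RTT = 0.24625 s.
Utilization = t_tx / cycle = 0.00625/0.24625 = 2.538 %.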